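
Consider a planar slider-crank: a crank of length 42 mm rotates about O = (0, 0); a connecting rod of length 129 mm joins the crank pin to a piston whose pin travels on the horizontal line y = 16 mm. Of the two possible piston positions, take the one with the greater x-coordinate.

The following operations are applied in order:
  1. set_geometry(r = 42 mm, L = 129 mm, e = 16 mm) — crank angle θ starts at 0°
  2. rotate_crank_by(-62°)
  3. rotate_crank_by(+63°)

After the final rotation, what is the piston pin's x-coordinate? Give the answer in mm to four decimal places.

170.0870

set_geometry: r = 42 mm, L = 129 mm, e = 16 mm; θ ← 0°
rotate_crank_by(-62°): θ ← 0° -62° = -62°
rotate_crank_by(+63°): θ ← -62° +63° = 1°
crank pin P = (r cos θ, r sin θ) = (41.993603, 0.733001)
h = r sin θ − e = 0.733001 − 16 = -15.266999
x = r cos θ + √(L² − h²) = 41.993603 + √(16641.0 − 233.0813) = 41.993603 + 128.093399 = 170.087002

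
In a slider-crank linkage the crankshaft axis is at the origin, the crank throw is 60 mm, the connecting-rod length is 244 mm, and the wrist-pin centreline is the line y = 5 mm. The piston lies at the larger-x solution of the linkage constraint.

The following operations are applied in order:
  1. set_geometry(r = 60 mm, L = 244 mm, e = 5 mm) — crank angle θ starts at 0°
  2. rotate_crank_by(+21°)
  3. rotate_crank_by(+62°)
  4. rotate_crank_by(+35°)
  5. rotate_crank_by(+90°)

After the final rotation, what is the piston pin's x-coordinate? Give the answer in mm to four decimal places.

188.7583

set_geometry: r = 60 mm, L = 244 mm, e = 5 mm; θ ← 0°
rotate_crank_by(+21°): θ ← 0° +21° = 21°
rotate_crank_by(+62°): θ ← 21° +62° = 83°
rotate_crank_by(+35°): θ ← 83° +35° = 118°
rotate_crank_by(+90°): θ ← 118° +90° = 208°
crank pin P = (r cos θ, r sin θ) = (-52.976856, -28.168294)
h = r sin θ − e = -28.168294 − 5 = -33.168294
x = r cos θ + √(L² − h²) = -52.976856 + √(59536.0 − 1100.1357) = -52.976856 + 241.735112 = 188.758256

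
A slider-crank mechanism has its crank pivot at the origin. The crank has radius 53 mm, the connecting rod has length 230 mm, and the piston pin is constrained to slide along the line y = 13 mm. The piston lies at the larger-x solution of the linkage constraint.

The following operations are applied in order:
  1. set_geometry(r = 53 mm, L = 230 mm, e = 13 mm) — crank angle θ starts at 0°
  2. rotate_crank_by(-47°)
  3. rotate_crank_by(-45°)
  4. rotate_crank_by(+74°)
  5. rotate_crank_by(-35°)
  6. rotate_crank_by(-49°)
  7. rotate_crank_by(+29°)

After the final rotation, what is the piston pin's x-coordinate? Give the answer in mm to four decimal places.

set_geometry: r = 53 mm, L = 230 mm, e = 13 mm; θ ← 0°
rotate_crank_by(-47°): θ ← 0° -47° = -47°
rotate_crank_by(-45°): θ ← -47° -45° = -92°
rotate_crank_by(+74°): θ ← -92° +74° = -18°
rotate_crank_by(-35°): θ ← -18° -35° = -53°
rotate_crank_by(-49°): θ ← -53° -49° = -102°
rotate_crank_by(+29°): θ ← -102° +29° = -73°
crank pin P = (r cos θ, r sin θ) = (15.495700, -50.684152)
h = r sin θ − e = -50.684152 − 13 = -63.684152
x = r cos θ + √(L² − h²) = 15.495700 + √(52900.0 − 4055.6712) = 15.495700 + 221.007531 = 236.503231

236.5032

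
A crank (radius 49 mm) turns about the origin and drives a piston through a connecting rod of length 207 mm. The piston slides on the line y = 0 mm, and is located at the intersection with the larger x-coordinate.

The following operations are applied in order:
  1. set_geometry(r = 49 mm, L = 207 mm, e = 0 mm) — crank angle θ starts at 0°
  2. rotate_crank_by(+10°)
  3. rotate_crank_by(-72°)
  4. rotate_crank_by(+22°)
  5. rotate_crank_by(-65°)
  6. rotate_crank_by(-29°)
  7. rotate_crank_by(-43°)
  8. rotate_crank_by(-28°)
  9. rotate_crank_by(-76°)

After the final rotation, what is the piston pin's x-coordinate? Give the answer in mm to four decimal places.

set_geometry: r = 49 mm, L = 207 mm, e = 0 mm; θ ← 0°
rotate_crank_by(+10°): θ ← 0° +10° = 10°
rotate_crank_by(-72°): θ ← 10° -72° = -62°
rotate_crank_by(+22°): θ ← -62° +22° = -40°
rotate_crank_by(-65°): θ ← -40° -65° = -105°
rotate_crank_by(-29°): θ ← -105° -29° = -134°
rotate_crank_by(-43°): θ ← -134° -43° = -177°
rotate_crank_by(-28°): θ ← -177° -28° = -205°
rotate_crank_by(-76°): θ ← -205° -76° = -281°
crank pin P = (r cos θ, r sin θ) = (9.349641, 48.099732)
h = r sin θ − e = 48.099732 − 0 = 48.099732
x = r cos θ + √(L² − h²) = 9.349641 + √(42849.0 − 2313.5842) = 9.349641 + 201.334090 = 210.683731

210.6837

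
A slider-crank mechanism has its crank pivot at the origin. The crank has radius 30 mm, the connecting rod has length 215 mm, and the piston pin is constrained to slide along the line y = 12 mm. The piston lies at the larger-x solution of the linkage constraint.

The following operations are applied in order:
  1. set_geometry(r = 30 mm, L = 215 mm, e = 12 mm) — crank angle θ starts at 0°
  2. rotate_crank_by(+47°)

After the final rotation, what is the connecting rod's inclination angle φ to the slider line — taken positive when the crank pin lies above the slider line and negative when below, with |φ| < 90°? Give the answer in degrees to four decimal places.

2.6500

set_geometry: r = 30 mm, L = 215 mm, e = 12 mm; θ ← 0°
rotate_crank_by(+47°): θ ← 0° +47° = 47°
crank pin P = (r cos θ, r sin θ) = (20.459951, 21.940611)
h = r sin θ − e = 21.940611 − 12 = 9.940611
sin φ = h / L = 9.940611 / 215 = 0.04623540
φ = arcsin(0.04623540) = 2.650038°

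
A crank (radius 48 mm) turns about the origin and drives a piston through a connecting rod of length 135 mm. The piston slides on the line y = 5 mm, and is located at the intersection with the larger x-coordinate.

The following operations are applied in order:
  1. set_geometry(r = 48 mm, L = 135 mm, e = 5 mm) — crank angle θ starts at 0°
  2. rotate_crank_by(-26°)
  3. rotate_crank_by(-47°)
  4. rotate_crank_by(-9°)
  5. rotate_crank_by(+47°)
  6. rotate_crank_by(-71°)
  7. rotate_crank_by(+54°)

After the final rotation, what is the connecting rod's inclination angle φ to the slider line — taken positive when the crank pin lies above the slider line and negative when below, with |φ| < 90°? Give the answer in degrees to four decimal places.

set_geometry: r = 48 mm, L = 135 mm, e = 5 mm; θ ← 0°
rotate_crank_by(-26°): θ ← 0° -26° = -26°
rotate_crank_by(-47°): θ ← -26° -47° = -73°
rotate_crank_by(-9°): θ ← -73° -9° = -82°
rotate_crank_by(+47°): θ ← -82° +47° = -35°
rotate_crank_by(-71°): θ ← -35° -71° = -106°
rotate_crank_by(+54°): θ ← -106° +54° = -52°
crank pin P = (r cos θ, r sin θ) = (29.551751, -37.824516)
h = r sin θ − e = -37.824516 − 5 = -42.824516
sin φ = h / L = -42.824516 / 135 = -0.31721864
φ = arcsin(-0.31721864) = -18.494803°

-18.4948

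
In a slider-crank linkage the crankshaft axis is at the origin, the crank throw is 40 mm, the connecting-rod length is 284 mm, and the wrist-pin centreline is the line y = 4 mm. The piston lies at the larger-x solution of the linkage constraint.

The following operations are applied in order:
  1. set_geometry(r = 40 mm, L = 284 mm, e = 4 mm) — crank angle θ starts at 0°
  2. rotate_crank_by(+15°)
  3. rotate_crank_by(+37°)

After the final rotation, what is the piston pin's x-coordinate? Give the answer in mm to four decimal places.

set_geometry: r = 40 mm, L = 284 mm, e = 4 mm; θ ← 0°
rotate_crank_by(+15°): θ ← 0° +15° = 15°
rotate_crank_by(+37°): θ ← 15° +37° = 52°
crank pin P = (r cos θ, r sin θ) = (24.626459, 31.520430)
h = r sin θ − e = 31.520430 − 4 = 27.520430
x = r cos θ + √(L² − h²) = 24.626459 + √(80656.0 − 757.3741) = 24.626459 + 282.663450 = 307.289909

307.2899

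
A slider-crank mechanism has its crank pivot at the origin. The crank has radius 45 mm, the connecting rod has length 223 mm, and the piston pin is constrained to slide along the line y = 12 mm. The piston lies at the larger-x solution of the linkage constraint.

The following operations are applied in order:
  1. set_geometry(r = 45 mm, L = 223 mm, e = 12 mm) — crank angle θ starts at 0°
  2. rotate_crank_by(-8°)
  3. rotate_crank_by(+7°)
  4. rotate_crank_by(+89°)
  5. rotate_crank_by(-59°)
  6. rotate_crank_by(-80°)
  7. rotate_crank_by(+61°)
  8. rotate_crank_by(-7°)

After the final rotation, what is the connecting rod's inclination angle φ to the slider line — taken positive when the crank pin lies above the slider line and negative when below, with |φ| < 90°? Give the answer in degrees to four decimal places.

-2.4788

set_geometry: r = 45 mm, L = 223 mm, e = 12 mm; θ ← 0°
rotate_crank_by(-8°): θ ← 0° -8° = -8°
rotate_crank_by(+7°): θ ← -8° +7° = -1°
rotate_crank_by(+89°): θ ← -1° +89° = 88°
rotate_crank_by(-59°): θ ← 88° -59° = 29°
rotate_crank_by(-80°): θ ← 29° -80° = -51°
rotate_crank_by(+61°): θ ← -51° +61° = 10°
rotate_crank_by(-7°): θ ← 10° -7° = 3°
crank pin P = (r cos θ, r sin θ) = (44.938329, 2.355118)
h = r sin θ − e = 2.355118 − 12 = -9.644882
sin φ = h / L = -9.644882 / 223 = -0.04325059
φ = arcsin(-0.04325059) = -2.478850°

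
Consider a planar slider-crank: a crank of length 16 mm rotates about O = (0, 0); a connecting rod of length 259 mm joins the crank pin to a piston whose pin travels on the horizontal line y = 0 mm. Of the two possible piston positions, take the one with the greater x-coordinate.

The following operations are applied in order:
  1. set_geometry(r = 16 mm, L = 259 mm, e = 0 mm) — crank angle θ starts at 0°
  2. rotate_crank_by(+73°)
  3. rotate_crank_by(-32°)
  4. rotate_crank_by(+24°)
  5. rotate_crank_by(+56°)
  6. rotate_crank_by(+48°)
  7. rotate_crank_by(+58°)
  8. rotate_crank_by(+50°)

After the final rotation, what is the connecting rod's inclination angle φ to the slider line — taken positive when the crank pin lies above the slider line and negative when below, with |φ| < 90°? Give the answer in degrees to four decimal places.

-3.5153

set_geometry: r = 16 mm, L = 259 mm, e = 0 mm; θ ← 0°
rotate_crank_by(+73°): θ ← 0° +73° = 73°
rotate_crank_by(-32°): θ ← 73° -32° = 41°
rotate_crank_by(+24°): θ ← 41° +24° = 65°
rotate_crank_by(+56°): θ ← 65° +56° = 121°
rotate_crank_by(+48°): θ ← 121° +48° = 169°
rotate_crank_by(+58°): θ ← 169° +58° = 227°
rotate_crank_by(+50°): θ ← 227° +50° = 277°
crank pin P = (r cos θ, r sin θ) = (1.949909, -15.880738)
h = r sin θ − e = -15.880738 − 0 = -15.880738
sin φ = h / L = -15.880738 / 259 = -0.06131559
φ = arcsin(-0.06131559) = -3.515330°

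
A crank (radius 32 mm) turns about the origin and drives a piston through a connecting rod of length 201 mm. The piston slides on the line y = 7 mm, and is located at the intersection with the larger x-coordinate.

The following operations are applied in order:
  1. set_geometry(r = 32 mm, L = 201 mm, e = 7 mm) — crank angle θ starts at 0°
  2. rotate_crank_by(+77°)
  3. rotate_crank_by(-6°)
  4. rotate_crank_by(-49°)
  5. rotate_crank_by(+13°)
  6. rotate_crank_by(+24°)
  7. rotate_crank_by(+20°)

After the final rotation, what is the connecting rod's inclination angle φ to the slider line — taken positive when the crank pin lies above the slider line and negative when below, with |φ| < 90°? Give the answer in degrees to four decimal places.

6.9760

set_geometry: r = 32 mm, L = 201 mm, e = 7 mm; θ ← 0°
rotate_crank_by(+77°): θ ← 0° +77° = 77°
rotate_crank_by(-6°): θ ← 77° -6° = 71°
rotate_crank_by(-49°): θ ← 71° -49° = 22°
rotate_crank_by(+13°): θ ← 22° +13° = 35°
rotate_crank_by(+24°): θ ← 35° +24° = 59°
rotate_crank_by(+20°): θ ← 59° +20° = 79°
crank pin P = (r cos θ, r sin θ) = (6.105888, 31.412070)
h = r sin θ − e = 31.412070 − 7 = 24.412070
sin φ = h / L = 24.412070 / 201 = 0.12145308
φ = arcsin(0.12145308) = 6.975972°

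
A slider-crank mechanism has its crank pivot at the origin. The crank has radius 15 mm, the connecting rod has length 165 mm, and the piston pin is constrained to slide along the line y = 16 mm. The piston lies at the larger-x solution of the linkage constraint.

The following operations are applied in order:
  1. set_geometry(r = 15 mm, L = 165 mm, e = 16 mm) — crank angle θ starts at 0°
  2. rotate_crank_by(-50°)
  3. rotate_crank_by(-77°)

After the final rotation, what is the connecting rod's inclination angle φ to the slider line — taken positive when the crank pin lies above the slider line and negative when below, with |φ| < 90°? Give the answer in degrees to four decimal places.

set_geometry: r = 15 mm, L = 165 mm, e = 16 mm; θ ← 0°
rotate_crank_by(-50°): θ ← 0° -50° = -50°
rotate_crank_by(-77°): θ ← -50° -77° = -127°
crank pin P = (r cos θ, r sin θ) = (-9.027225, -11.979533)
h = r sin θ − e = -11.979533 − 16 = -27.979533
sin φ = h / L = -27.979533 / 165 = -0.16957293
φ = arcsin(-0.16957293) = -9.762989°

-9.7630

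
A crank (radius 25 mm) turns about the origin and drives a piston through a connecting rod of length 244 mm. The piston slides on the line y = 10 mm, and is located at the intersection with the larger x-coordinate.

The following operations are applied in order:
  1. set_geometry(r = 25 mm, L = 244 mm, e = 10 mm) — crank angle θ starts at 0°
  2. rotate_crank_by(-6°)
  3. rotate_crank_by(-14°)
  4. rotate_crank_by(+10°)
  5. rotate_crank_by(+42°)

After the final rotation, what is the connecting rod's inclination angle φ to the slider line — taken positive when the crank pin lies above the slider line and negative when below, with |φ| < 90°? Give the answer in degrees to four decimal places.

set_geometry: r = 25 mm, L = 244 mm, e = 10 mm; θ ← 0°
rotate_crank_by(-6°): θ ← 0° -6° = -6°
rotate_crank_by(-14°): θ ← -6° -14° = -20°
rotate_crank_by(+10°): θ ← -20° +10° = -10°
rotate_crank_by(+42°): θ ← -10° +42° = 32°
crank pin P = (r cos θ, r sin θ) = (21.201202, 13.247982)
h = r sin θ − e = 13.247982 − 10 = 3.247982
sin φ = h / L = 3.247982 / 244 = 0.01331140
φ = arcsin(0.01331140) = 0.762710°

0.7627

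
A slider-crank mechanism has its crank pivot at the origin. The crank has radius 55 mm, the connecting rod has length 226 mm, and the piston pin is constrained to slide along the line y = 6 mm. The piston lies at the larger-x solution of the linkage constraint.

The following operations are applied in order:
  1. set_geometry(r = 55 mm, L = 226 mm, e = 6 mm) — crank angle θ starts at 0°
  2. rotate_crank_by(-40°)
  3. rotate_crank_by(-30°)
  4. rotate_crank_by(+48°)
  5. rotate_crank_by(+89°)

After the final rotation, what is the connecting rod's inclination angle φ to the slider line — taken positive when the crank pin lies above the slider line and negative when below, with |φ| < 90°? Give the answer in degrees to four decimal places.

11.3889

set_geometry: r = 55 mm, L = 226 mm, e = 6 mm; θ ← 0°
rotate_crank_by(-40°): θ ← 0° -40° = -40°
rotate_crank_by(-30°): θ ← -40° -30° = -70°
rotate_crank_by(+48°): θ ← -70° +48° = -22°
rotate_crank_by(+89°): θ ← -22° +89° = 67°
crank pin P = (r cos θ, r sin θ) = (21.490212, 50.627767)
h = r sin θ − e = 50.627767 − 6 = 44.627767
sin φ = h / L = 44.627767 / 226 = 0.19746800
φ = arcsin(0.19746800) = 11.388933°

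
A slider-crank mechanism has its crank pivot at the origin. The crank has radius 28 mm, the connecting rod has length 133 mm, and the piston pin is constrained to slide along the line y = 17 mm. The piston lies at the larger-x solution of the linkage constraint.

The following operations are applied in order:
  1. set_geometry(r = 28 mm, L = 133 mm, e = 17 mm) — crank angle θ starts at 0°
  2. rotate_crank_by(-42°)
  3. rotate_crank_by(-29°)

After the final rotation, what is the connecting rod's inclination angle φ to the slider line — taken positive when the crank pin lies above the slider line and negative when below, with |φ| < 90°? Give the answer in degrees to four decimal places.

-19.0793

set_geometry: r = 28 mm, L = 133 mm, e = 17 mm; θ ← 0°
rotate_crank_by(-42°): θ ← 0° -42° = -42°
rotate_crank_by(-29°): θ ← -42° -29° = -71°
crank pin P = (r cos θ, r sin θ) = (9.115908, -26.474520)
h = r sin θ − e = -26.474520 − 17 = -43.474520
sin φ = h / L = -43.474520 / 133 = -0.32687609
φ = arcsin(-0.32687609) = -19.079276°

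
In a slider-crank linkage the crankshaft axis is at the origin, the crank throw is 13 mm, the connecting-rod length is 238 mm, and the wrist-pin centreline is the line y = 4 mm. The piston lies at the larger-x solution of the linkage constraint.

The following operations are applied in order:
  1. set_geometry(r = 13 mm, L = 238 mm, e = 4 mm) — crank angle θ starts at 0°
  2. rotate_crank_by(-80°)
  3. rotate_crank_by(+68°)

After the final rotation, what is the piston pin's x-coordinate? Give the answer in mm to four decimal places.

250.6215

set_geometry: r = 13 mm, L = 238 mm, e = 4 mm; θ ← 0°
rotate_crank_by(-80°): θ ← 0° -80° = -80°
rotate_crank_by(+68°): θ ← -80° +68° = -12°
crank pin P = (r cos θ, r sin θ) = (12.715919, -2.702852)
h = r sin θ − e = -2.702852 − 4 = -6.702852
x = r cos θ + √(L² − h²) = 12.715919 + √(56644.0 − 44.9282) = 12.715919 + 237.905594 = 250.621513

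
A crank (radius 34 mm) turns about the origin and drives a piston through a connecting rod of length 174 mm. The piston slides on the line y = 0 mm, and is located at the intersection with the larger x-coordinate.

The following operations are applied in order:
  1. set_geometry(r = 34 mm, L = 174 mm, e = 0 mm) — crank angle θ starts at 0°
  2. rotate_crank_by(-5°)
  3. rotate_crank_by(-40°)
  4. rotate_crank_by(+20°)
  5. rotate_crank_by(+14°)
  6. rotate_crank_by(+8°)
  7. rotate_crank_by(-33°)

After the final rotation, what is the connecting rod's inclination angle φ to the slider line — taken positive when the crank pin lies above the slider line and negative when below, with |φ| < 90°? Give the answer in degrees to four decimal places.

-6.5952

set_geometry: r = 34 mm, L = 174 mm, e = 0 mm; θ ← 0°
rotate_crank_by(-5°): θ ← 0° -5° = -5°
rotate_crank_by(-40°): θ ← -5° -40° = -45°
rotate_crank_by(+20°): θ ← -45° +20° = -25°
rotate_crank_by(+14°): θ ← -25° +14° = -11°
rotate_crank_by(+8°): θ ← -11° +8° = -3°
rotate_crank_by(-33°): θ ← -3° -33° = -36°
crank pin P = (r cos θ, r sin θ) = (27.506578, -19.984699)
h = r sin θ − e = -19.984699 − 0 = -19.984699
sin φ = h / L = -19.984699 / 174 = -0.11485459
φ = arcsin(-0.11485459) = -6.595238°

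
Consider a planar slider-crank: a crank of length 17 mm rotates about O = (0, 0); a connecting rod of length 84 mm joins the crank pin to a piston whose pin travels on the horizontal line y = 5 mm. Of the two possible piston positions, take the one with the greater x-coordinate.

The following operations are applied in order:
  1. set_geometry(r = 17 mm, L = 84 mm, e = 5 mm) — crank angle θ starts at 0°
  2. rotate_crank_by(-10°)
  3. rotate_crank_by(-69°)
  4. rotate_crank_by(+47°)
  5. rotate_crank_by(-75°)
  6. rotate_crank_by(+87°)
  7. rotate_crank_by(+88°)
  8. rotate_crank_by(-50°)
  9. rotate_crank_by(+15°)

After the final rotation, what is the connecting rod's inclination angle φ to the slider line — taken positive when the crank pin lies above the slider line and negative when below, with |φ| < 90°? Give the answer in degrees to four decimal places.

2.9062

set_geometry: r = 17 mm, L = 84 mm, e = 5 mm; θ ← 0°
rotate_crank_by(-10°): θ ← 0° -10° = -10°
rotate_crank_by(-69°): θ ← -10° -69° = -79°
rotate_crank_by(+47°): θ ← -79° +47° = -32°
rotate_crank_by(-75°): θ ← -32° -75° = -107°
rotate_crank_by(+87°): θ ← -107° +87° = -20°
rotate_crank_by(+88°): θ ← -20° +88° = 68°
rotate_crank_by(-50°): θ ← 68° -50° = 18°
rotate_crank_by(+15°): θ ← 18° +15° = 33°
crank pin P = (r cos θ, r sin θ) = (14.257400, 9.258864)
h = r sin θ − e = 9.258864 − 5 = 4.258864
sin φ = h / L = 4.258864 / 84 = 0.05070076
φ = arcsin(0.05070076) = 2.906185°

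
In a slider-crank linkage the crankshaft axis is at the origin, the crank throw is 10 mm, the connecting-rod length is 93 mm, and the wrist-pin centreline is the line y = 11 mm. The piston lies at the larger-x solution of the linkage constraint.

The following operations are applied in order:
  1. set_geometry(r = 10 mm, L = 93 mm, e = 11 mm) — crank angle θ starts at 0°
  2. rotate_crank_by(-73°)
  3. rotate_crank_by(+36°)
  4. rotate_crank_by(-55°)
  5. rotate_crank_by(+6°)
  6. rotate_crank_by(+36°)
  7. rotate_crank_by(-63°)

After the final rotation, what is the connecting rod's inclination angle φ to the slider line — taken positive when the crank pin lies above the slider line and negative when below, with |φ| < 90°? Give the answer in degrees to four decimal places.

set_geometry: r = 10 mm, L = 93 mm, e = 11 mm; θ ← 0°
rotate_crank_by(-73°): θ ← 0° -73° = -73°
rotate_crank_by(+36°): θ ← -73° +36° = -37°
rotate_crank_by(-55°): θ ← -37° -55° = -92°
rotate_crank_by(+6°): θ ← -92° +6° = -86°
rotate_crank_by(+36°): θ ← -86° +36° = -50°
rotate_crank_by(-63°): θ ← -50° -63° = -113°
crank pin P = (r cos θ, r sin θ) = (-3.907311, -9.205049)
h = r sin θ − e = -9.205049 − 11 = -20.205049
sin φ = h / L = -20.205049 / 93 = -0.21725859
φ = arcsin(-0.21725859) = -12.548067°

-12.5481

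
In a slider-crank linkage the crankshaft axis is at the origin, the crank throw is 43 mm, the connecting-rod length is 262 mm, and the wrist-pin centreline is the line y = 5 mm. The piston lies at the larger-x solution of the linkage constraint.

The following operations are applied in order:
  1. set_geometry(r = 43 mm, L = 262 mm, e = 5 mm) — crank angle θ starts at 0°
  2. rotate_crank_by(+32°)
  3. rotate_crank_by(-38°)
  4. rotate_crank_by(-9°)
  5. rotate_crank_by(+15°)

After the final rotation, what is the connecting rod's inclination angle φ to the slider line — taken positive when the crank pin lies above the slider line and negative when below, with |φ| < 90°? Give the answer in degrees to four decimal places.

-1.0935

set_geometry: r = 43 mm, L = 262 mm, e = 5 mm; θ ← 0°
rotate_crank_by(+32°): θ ← 0° +32° = 32°
rotate_crank_by(-38°): θ ← 32° -38° = -6°
rotate_crank_by(-9°): θ ← -6° -9° = -15°
rotate_crank_by(+15°): θ ← -15° +15° = 0°
crank pin P = (r cos θ, r sin θ) = (43.000000, 0.000000)
h = r sin θ − e = 0.000000 − 5 = -5.000000
sin φ = h / L = -5.000000 / 262 = -0.01908397
φ = arcsin(-0.01908397) = -1.093497°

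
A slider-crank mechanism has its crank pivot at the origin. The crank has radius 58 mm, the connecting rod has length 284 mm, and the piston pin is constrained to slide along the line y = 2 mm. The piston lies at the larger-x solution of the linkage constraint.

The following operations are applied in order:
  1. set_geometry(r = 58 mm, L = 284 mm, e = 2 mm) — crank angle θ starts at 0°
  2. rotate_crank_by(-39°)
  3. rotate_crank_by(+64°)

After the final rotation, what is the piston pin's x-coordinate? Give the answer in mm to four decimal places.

335.6722

set_geometry: r = 58 mm, L = 284 mm, e = 2 mm; θ ← 0°
rotate_crank_by(-39°): θ ← 0° -39° = -39°
rotate_crank_by(+64°): θ ← -39° +64° = 25°
crank pin P = (r cos θ, r sin θ) = (52.565852, 24.511859)
h = r sin θ − e = 24.511859 − 2 = 22.511859
x = r cos θ + √(L² − h²) = 52.565852 + √(80656.0 − 506.7838) = 52.565852 + 283.106369 = 335.672221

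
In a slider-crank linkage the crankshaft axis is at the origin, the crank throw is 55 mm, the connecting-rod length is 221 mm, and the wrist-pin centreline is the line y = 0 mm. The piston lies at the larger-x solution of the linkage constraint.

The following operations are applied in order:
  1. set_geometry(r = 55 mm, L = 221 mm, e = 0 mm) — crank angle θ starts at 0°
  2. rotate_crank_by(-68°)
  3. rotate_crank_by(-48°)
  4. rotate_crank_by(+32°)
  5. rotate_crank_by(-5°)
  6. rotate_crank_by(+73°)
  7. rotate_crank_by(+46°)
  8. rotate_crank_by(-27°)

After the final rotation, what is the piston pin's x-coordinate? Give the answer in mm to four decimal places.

275.9059

set_geometry: r = 55 mm, L = 221 mm, e = 0 mm; θ ← 0°
rotate_crank_by(-68°): θ ← 0° -68° = -68°
rotate_crank_by(-48°): θ ← -68° -48° = -116°
rotate_crank_by(+32°): θ ← -116° +32° = -84°
rotate_crank_by(-5°): θ ← -84° -5° = -89°
rotate_crank_by(+73°): θ ← -89° +73° = -16°
rotate_crank_by(+46°): θ ← -16° +46° = 30°
rotate_crank_by(-27°): θ ← 30° -27° = 3°
crank pin P = (r cos θ, r sin θ) = (54.924624, 2.878478)
h = r sin θ − e = 2.878478 − 0 = 2.878478
x = r cos θ + √(L² − h²) = 54.924624 + √(48841.0 − 8.2856) = 54.924624 + 220.981253 = 275.905878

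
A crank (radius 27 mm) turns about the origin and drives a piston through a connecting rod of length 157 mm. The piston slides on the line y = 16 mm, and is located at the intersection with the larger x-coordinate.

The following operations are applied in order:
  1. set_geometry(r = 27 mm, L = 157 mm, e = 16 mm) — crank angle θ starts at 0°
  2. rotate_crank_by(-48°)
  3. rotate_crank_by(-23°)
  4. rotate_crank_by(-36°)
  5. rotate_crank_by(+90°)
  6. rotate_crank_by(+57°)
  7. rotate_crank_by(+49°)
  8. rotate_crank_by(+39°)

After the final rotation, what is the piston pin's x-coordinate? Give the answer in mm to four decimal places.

set_geometry: r = 27 mm, L = 157 mm, e = 16 mm; θ ← 0°
rotate_crank_by(-48°): θ ← 0° -48° = -48°
rotate_crank_by(-23°): θ ← -48° -23° = -71°
rotate_crank_by(-36°): θ ← -71° -36° = -107°
rotate_crank_by(+90°): θ ← -107° +90° = -17°
rotate_crank_by(+57°): θ ← -17° +57° = 40°
rotate_crank_by(+49°): θ ← 40° +49° = 89°
rotate_crank_by(+39°): θ ← 89° +39° = 128°
crank pin P = (r cos θ, r sin θ) = (-16.622860, 21.276290)
h = r sin θ − e = 21.276290 − 16 = 5.276290
x = r cos θ + √(L² − h²) = -16.622860 + √(24649.0 − 27.8392) = -16.622860 + 156.911315 = 140.288455

140.2885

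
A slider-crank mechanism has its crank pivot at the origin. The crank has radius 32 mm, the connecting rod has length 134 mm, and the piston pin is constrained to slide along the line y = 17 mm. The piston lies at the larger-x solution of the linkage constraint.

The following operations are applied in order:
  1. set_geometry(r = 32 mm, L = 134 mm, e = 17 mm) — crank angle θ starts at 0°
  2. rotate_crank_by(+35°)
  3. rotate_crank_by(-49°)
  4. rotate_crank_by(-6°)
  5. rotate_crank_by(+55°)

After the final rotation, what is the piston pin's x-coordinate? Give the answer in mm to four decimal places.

set_geometry: r = 32 mm, L = 134 mm, e = 17 mm; θ ← 0°
rotate_crank_by(+35°): θ ← 0° +35° = 35°
rotate_crank_by(-49°): θ ← 35° -49° = -14°
rotate_crank_by(-6°): θ ← -14° -6° = -20°
rotate_crank_by(+55°): θ ← -20° +55° = 35°
crank pin P = (r cos θ, r sin θ) = (26.212865, 18.354446)
h = r sin θ − e = 18.354446 − 17 = 1.354446
x = r cos θ + √(L² − h²) = 26.212865 + √(17956.0 − 1.8345) = 26.212865 + 133.993155 = 160.206020

160.2060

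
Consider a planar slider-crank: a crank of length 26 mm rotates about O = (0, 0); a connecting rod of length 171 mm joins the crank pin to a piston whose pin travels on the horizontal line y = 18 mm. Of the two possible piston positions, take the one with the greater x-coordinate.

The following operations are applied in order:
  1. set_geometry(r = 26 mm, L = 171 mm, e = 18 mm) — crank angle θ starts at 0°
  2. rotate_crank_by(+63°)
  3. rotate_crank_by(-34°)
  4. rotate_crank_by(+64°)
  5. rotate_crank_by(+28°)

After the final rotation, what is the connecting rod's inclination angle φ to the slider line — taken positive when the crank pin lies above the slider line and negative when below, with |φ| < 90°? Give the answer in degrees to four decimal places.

set_geometry: r = 26 mm, L = 171 mm, e = 18 mm; θ ← 0°
rotate_crank_by(+63°): θ ← 0° +63° = 63°
rotate_crank_by(-34°): θ ← 63° -34° = 29°
rotate_crank_by(+64°): θ ← 29° +64° = 93°
rotate_crank_by(+28°): θ ← 93° +28° = 121°
crank pin P = (r cos θ, r sin θ) = (-13.390990, 22.286350)
h = r sin θ − e = 22.286350 − 18 = 4.286350
sin φ = h / L = 4.286350 / 171 = 0.02506637
φ = arcsin(0.02506637) = 1.436348°

1.4363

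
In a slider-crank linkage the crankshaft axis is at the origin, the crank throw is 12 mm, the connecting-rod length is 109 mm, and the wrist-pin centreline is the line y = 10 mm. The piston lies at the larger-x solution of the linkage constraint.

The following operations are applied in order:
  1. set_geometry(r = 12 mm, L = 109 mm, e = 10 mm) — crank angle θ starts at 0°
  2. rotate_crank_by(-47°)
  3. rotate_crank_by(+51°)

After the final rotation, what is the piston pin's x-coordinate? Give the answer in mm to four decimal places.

120.5850

set_geometry: r = 12 mm, L = 109 mm, e = 10 mm; θ ← 0°
rotate_crank_by(-47°): θ ← 0° -47° = -47°
rotate_crank_by(+51°): θ ← -47° +51° = 4°
crank pin P = (r cos θ, r sin θ) = (11.970769, 0.837078)
h = r sin θ − e = 0.837078 − 10 = -9.162922
x = r cos θ + √(L² − h²) = 11.970769 + √(11881.0 − 83.9591) = 11.970769 + 108.614183 = 120.584952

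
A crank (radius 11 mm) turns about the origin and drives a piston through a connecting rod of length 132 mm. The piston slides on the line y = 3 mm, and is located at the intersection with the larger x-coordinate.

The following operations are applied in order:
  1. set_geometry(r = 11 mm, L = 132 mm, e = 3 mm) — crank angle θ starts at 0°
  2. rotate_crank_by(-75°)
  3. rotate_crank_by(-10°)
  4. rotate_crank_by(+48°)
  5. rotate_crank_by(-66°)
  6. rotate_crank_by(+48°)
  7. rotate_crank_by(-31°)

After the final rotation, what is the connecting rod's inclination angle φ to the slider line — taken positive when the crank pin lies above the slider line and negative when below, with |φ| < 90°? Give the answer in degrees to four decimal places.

set_geometry: r = 11 mm, L = 132 mm, e = 3 mm; θ ← 0°
rotate_crank_by(-75°): θ ← 0° -75° = -75°
rotate_crank_by(-10°): θ ← -75° -10° = -85°
rotate_crank_by(+48°): θ ← -85° +48° = -37°
rotate_crank_by(-66°): θ ← -37° -66° = -103°
rotate_crank_by(+48°): θ ← -103° +48° = -55°
rotate_crank_by(-31°): θ ← -55° -31° = -86°
crank pin P = (r cos θ, r sin θ) = (0.767321, -10.973205)
h = r sin θ − e = -10.973205 − 3 = -13.973205
sin φ = h / L = -13.973205 / 132 = -0.10585761
φ = arcsin(-0.10585761) = -6.076579°

-6.0766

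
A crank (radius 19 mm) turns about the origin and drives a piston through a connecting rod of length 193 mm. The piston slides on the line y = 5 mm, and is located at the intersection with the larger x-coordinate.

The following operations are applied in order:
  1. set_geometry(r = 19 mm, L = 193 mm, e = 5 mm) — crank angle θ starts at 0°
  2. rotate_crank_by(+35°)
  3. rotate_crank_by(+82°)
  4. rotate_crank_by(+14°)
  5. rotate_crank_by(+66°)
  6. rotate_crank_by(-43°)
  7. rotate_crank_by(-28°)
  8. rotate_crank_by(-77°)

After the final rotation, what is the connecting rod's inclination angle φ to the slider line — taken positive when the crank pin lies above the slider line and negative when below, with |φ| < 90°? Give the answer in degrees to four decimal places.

2.7737

set_geometry: r = 19 mm, L = 193 mm, e = 5 mm; θ ← 0°
rotate_crank_by(+35°): θ ← 0° +35° = 35°
rotate_crank_by(+82°): θ ← 35° +82° = 117°
rotate_crank_by(+14°): θ ← 117° +14° = 131°
rotate_crank_by(+66°): θ ← 131° +66° = 197°
rotate_crank_by(-43°): θ ← 197° -43° = 154°
rotate_crank_by(-28°): θ ← 154° -28° = 126°
rotate_crank_by(-77°): θ ← 126° -77° = 49°
crank pin P = (r cos θ, r sin θ) = (12.465122, 14.339482)
h = r sin θ − e = 14.339482 − 5 = 9.339482
sin φ = h / L = 9.339482 / 193 = 0.04839110
φ = arcsin(0.04839110) = 2.773689°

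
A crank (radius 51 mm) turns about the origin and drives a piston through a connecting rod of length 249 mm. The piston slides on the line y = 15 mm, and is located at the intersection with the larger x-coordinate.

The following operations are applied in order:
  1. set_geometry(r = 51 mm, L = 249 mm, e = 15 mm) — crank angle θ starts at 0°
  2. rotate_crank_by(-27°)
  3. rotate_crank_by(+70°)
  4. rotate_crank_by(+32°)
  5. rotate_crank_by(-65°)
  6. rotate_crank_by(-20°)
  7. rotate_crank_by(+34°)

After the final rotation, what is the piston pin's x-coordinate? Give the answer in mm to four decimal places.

295.5246

set_geometry: r = 51 mm, L = 249 mm, e = 15 mm; θ ← 0°
rotate_crank_by(-27°): θ ← 0° -27° = -27°
rotate_crank_by(+70°): θ ← -27° +70° = 43°
rotate_crank_by(+32°): θ ← 43° +32° = 75°
rotate_crank_by(-65°): θ ← 75° -65° = 10°
rotate_crank_by(-20°): θ ← 10° -20° = -10°
rotate_crank_by(+34°): θ ← -10° +34° = 24°
crank pin P = (r cos θ, r sin θ) = (46.590818, 20.743569)
h = r sin θ − e = 20.743569 − 15 = 5.743569
x = r cos θ + √(L² − h²) = 46.590818 + √(62001.0 − 32.9886) = 46.590818 + 248.933749 = 295.524567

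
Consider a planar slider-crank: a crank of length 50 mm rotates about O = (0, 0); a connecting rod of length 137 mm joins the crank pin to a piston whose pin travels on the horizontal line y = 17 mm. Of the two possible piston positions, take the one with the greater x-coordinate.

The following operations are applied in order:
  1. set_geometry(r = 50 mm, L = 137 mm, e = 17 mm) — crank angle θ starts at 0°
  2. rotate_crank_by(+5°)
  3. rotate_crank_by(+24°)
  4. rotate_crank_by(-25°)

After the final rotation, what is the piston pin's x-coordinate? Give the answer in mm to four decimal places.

186.2102

set_geometry: r = 50 mm, L = 137 mm, e = 17 mm; θ ← 0°
rotate_crank_by(+5°): θ ← 0° +5° = 5°
rotate_crank_by(+24°): θ ← 5° +24° = 29°
rotate_crank_by(-25°): θ ← 29° -25° = 4°
crank pin P = (r cos θ, r sin θ) = (49.878203, 3.487824)
h = r sin θ − e = 3.487824 − 17 = -13.512176
x = r cos θ + √(L² − h²) = 49.878203 + √(18769.0 − 182.5789) = 49.878203 + 136.332025 = 186.210228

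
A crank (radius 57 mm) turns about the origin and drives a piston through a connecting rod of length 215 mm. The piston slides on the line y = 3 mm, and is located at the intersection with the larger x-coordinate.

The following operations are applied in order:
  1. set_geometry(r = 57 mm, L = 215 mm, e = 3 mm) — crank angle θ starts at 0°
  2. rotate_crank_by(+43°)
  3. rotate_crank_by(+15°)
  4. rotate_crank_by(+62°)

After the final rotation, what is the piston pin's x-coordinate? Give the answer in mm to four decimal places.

181.4415

set_geometry: r = 57 mm, L = 215 mm, e = 3 mm; θ ← 0°
rotate_crank_by(+43°): θ ← 0° +43° = 43°
rotate_crank_by(+15°): θ ← 43° +15° = 58°
rotate_crank_by(+62°): θ ← 58° +62° = 120°
crank pin P = (r cos θ, r sin θ) = (-28.500000, 49.363448)
h = r sin θ − e = 49.363448 − 3 = 46.363448
x = r cos θ + √(L² − h²) = -28.500000 + √(46225.0 − 2149.5693) = -28.500000 + 209.941493 = 181.441493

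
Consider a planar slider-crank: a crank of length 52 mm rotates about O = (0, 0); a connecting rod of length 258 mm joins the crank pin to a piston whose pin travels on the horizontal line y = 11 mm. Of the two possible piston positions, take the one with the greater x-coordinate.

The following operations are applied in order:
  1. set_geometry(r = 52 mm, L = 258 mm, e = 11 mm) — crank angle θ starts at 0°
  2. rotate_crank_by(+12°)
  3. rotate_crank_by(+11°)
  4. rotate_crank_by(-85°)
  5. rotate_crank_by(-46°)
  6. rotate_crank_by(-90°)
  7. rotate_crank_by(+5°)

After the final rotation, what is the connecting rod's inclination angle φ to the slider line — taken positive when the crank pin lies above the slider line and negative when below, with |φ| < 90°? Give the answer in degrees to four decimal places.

0.1549

set_geometry: r = 52 mm, L = 258 mm, e = 11 mm; θ ← 0°
rotate_crank_by(+12°): θ ← 0° +12° = 12°
rotate_crank_by(+11°): θ ← 12° +11° = 23°
rotate_crank_by(-85°): θ ← 23° -85° = -62°
rotate_crank_by(-46°): θ ← -62° -46° = -108°
rotate_crank_by(-90°): θ ← -108° -90° = -198°
rotate_crank_by(+5°): θ ← -198° +5° = -193°
crank pin P = (r cos θ, r sin θ) = (-50.667243, 11.697455)
h = r sin θ − e = 11.697455 − 11 = 0.697455
sin φ = h / L = 0.697455 / 258 = 0.00270331
φ = arcsin(0.00270331) = 0.154889°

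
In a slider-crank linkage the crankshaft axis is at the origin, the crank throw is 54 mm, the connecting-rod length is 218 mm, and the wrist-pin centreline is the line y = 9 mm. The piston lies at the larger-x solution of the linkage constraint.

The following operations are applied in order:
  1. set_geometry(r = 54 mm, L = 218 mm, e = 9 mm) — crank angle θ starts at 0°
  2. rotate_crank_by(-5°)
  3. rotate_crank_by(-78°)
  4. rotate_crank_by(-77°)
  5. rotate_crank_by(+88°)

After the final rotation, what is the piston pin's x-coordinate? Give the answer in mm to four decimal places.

226.1649

set_geometry: r = 54 mm, L = 218 mm, e = 9 mm; θ ← 0°
rotate_crank_by(-5°): θ ← 0° -5° = -5°
rotate_crank_by(-78°): θ ← -5° -78° = -83°
rotate_crank_by(-77°): θ ← -83° -77° = -160°
rotate_crank_by(+88°): θ ← -160° +88° = -72°
crank pin P = (r cos θ, r sin θ) = (16.686918, -51.357052)
h = r sin θ − e = -51.357052 − 9 = -60.357052
x = r cos θ + √(L² − h²) = 16.686918 + √(47524.0 − 3642.9737) = 16.686918 + 209.477985 = 226.164903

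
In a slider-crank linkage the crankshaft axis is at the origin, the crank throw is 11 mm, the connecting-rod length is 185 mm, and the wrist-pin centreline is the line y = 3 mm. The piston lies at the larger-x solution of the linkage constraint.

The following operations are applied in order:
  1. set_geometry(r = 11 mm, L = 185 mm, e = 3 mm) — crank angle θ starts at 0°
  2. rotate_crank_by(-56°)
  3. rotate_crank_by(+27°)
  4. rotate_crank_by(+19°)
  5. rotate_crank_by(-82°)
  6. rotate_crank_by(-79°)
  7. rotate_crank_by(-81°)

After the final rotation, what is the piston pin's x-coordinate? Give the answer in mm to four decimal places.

181.4503

set_geometry: r = 11 mm, L = 185 mm, e = 3 mm; θ ← 0°
rotate_crank_by(-56°): θ ← 0° -56° = -56°
rotate_crank_by(+27°): θ ← -56° +27° = -29°
rotate_crank_by(+19°): θ ← -29° +19° = -10°
rotate_crank_by(-82°): θ ← -10° -82° = -92°
rotate_crank_by(-79°): θ ← -92° -79° = -171°
rotate_crank_by(-81°): θ ← -171° -81° = -252°
crank pin P = (r cos θ, r sin θ) = (-3.399187, 10.461622)
h = r sin θ − e = 10.461622 − 3 = 7.461622
x = r cos θ + √(L² − h²) = -3.399187 + √(34225.0 − 55.6758) = -3.399187 + 184.849464 = 181.450277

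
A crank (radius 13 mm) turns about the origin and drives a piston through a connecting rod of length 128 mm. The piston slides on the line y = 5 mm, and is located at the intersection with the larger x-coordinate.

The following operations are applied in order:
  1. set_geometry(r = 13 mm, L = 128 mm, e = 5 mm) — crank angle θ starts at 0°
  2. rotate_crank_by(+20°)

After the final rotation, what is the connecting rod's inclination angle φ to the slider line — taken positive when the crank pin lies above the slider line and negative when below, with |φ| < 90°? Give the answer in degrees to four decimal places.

-0.2479

set_geometry: r = 13 mm, L = 128 mm, e = 5 mm; θ ← 0°
rotate_crank_by(+20°): θ ← 0° +20° = 20°
crank pin P = (r cos θ, r sin θ) = (12.216004, 4.446262)
h = r sin θ − e = 4.446262 − 5 = -0.553738
sin φ = h / L = -0.553738 / 128 = -0.00432608
φ = arcsin(-0.00432608) = -0.247867°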